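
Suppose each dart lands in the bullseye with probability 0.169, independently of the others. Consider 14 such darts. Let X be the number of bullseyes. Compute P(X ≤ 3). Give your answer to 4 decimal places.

0.7992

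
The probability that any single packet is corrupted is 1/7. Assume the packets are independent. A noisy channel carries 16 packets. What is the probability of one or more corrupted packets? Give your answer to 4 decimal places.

0.9151

P(at least one) = 1 − P(none) = 1 − (1 − 0.142857)^16
= 1 − 0.084889 = 0.915111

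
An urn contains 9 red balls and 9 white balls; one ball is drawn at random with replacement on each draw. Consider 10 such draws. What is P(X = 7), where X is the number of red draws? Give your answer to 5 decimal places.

0.11719

X ~ Binomial(n=10, p=0.50).
P(X=7) = C(10,7) · p^7 · (1−p)^3
= 120 · 0.0078125 · 0.125 = 0.1171875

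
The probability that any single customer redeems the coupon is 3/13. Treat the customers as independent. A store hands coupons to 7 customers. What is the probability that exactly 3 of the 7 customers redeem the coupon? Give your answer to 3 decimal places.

0.151

X ~ Binomial(n=7, p=0.230769).
P(X=3) = C(7,3) · p^3 · (1−p)^4
= 35 · 0.012289 · 0.35013 = 0.15060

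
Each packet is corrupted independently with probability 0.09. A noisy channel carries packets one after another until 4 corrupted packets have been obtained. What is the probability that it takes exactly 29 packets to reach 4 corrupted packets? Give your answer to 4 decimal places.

0.0203

Y = trial on which the fourth success occurs; negative binomial, r=4, p=0.09.
P(Y=29) = C(28,3) · p^4 · (1−p)^25
= 3276 · 6.561e-05 · 0.094631 = 0.020340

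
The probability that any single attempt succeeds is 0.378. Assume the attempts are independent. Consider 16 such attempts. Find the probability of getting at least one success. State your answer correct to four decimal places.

P(at least one) = 1 − P(none) = 1 − (1 − 0.378)^16
= 1 − 0.000502 = 0.999498

0.9995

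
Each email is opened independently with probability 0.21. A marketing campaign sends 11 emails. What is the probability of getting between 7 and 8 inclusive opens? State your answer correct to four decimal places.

0.0026

X ~ Binomial(11, 0.21); P(7 ≤ X ≤ 8) = Σ C(11,k) p^k (1−p)^(11−k) over k:
  k=7: C(11,7)·0.21^7·0.79^4 = 0.002315
  k=8: C(11,8)·0.21^8·0.79^3 = 0.000308
Total = 0.002623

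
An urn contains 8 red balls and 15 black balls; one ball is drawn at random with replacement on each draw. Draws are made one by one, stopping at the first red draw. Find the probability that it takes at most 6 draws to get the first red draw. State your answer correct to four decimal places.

0.9231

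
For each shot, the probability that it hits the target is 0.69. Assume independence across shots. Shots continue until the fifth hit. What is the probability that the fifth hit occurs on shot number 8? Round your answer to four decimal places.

0.1631

Y = trial on which the fifth success occurs; negative binomial, r=5, p=0.69.
P(Y=8) = C(7,4) · p^5 · (1−p)^3
= 35 · 0.1564 · 0.029791 = 0.163079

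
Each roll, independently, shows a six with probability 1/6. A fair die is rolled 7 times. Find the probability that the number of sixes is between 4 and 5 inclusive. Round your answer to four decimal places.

0.0175

X ~ Binomial(7, 0.166667); P(4 ≤ X ≤ 5) = Σ C(7,k) p^k (1−p)^(7−k) over k:
  k=4: C(7,4)·0.166667^4·0.833333^3 = 0.015629
  k=5: C(7,5)·0.166667^5·0.833333^2 = 0.001875
Total = 0.017504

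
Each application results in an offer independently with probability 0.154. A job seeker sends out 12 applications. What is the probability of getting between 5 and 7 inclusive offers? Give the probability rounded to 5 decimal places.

X ~ Binomial(12, 0.154); P(5 ≤ X ≤ 7) = Σ C(12,k) p^k (1−p)^(12−k) over k:
  k=5: C(12,5)·0.154^5·0.846^7 = 0.0212775
  k=6: C(12,6)·0.154^6·0.846^6 = 0.0045188
  k=7: C(12,7)·0.154^7·0.846^5 = 0.0007051
Total = 0.0265013

0.02650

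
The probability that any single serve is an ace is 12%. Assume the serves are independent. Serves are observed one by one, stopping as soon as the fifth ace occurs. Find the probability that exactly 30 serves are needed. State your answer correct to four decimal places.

0.0242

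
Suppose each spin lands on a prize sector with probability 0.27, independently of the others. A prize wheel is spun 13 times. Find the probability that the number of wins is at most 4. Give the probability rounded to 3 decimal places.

0.741

X ~ Binomial(13, 0.27); P(X ≤ 4) = Σ C(13,k) p^k (1−p)^(13−k) over k:
  k=0: C(13,0)·0.27^0·0.73^13 = 0.01672
  k=1: C(13,1)·0.27^1·0.73^12 = 0.08039
  k=2: C(13,2)·0.27^2·0.73^11 = 0.17839
  k=3: C(13,3)·0.27^3·0.73^10 = 0.24193
  k=4: C(13,4)·0.27^4·0.73^9 = 0.22370
Total = 0.74112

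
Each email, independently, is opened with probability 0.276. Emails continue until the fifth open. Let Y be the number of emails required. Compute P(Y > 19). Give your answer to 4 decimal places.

Needing more than 19 emails ⇔ fewer than 5 successes in the first 19. With X ~ Binomial(19, 0.276), P(Y > 19) = P(X ≤ 4).
  k=0: C(19,0)·0.276^0·0.724^19 = 0.002163
  k=1: C(19,1)·0.276^1·0.724^18 = 0.015666
  k=2: C(19,2)·0.276^2·0.724^17 = 0.053749
  k=3: C(19,3)·0.276^3·0.724^16 = 0.116110
  k=4: C(19,4)·0.276^4·0.724^15 = 0.177051
P(X ≤ 4) = 0.364738

0.3647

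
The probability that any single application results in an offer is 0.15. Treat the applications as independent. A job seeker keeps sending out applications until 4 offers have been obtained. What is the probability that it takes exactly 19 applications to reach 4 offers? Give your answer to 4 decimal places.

0.0361

Y = trial on which the fourth success occurs; negative binomial, r=4, p=0.15.
P(Y=19) = C(18,3) · p^4 · (1−p)^15
= 816 · 0.00050625 · 0.087354 = 0.036086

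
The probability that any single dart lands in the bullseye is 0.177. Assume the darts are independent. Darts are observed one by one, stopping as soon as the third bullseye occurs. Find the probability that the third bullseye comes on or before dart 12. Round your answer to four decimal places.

Finishing within 12 darts ⇔ at least 3 successes in the first 12. With X ~ Binomial(12, 0.177), P(Y ≤ 12) = 1 − P(X ≤ 2).
  k=0: C(12,0)·0.177^0·0.823^12 = 0.096560
  k=1: C(12,1)·0.177^1·0.823^11 = 0.249203
  k=2: C(12,2)·0.177^2·0.823^10 = 0.294774
1 − 0.640537 = 0.359463

0.3595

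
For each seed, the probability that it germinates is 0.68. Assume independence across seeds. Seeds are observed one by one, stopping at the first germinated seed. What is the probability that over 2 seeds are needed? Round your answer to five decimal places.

0.10240

Y = number of seeds to the first success; geometric, p = 0.68.
P(Y > 2) = P(first 2 all fail) = (1−p)^2 = 0.1024000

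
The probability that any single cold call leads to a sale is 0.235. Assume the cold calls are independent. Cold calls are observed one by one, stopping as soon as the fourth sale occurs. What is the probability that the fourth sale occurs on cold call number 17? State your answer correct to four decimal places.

0.0525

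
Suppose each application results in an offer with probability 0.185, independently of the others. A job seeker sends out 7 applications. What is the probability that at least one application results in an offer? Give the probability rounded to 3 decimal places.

0.761

P(at least one) = 1 − P(none) = 1 − (1 − 0.185)^7
= 1 − 0.23884 = 0.76116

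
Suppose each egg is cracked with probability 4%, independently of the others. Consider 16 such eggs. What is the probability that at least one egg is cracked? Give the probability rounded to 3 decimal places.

P(at least one) = 1 − P(none) = 1 − (1 − 0.04)^16
= 1 − 0.52040 = 0.47960

0.480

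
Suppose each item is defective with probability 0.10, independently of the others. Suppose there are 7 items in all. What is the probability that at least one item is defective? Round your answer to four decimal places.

P(at least one) = 1 − P(none) = 1 − (1 − 0.10)^7
= 1 − 0.478297 = 0.521703

0.5217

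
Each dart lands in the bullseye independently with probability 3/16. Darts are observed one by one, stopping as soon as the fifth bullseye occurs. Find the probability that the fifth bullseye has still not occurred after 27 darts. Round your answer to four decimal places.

0.4103

Needing more than 27 darts ⇔ fewer than 5 successes in the first 27. With X ~ Binomial(27, 0.1875), P(Y > 27) = P(X ≤ 4).
  k=0: C(27,0)·0.1875^0·0.8125^27 = 0.003675
  k=1: C(27,1)·0.1875^1·0.8125^26 = 0.022897
  k=2: C(27,2)·0.1875^2·0.8125^25 = 0.068690
  k=3: C(27,3)·0.1875^3·0.8125^24 = 0.132096
  k=4: C(27,4)·0.1875^4·0.8125^23 = 0.182903
P(X ≤ 4) = 0.410260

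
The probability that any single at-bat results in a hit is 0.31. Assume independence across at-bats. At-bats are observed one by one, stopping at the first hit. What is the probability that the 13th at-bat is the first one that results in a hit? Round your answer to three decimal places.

0.004

Geometric (trials to first success), p = 0.31.
P(Y = 13) = (1−p)^12 · p = 0.011646 · 0.31 = 0.00361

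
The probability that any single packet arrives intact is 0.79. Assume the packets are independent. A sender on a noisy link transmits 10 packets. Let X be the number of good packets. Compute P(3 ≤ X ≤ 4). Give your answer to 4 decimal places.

0.0081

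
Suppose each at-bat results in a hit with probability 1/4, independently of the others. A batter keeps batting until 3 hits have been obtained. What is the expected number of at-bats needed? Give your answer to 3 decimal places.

12.000

Y = total at-bats until the third success; negative binomial with r=3, p=0.25.
E[Y] = r / p = 3 / 0.25 = 12.00000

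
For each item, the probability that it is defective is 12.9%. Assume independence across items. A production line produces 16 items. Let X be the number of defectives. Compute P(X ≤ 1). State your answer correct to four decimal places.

X ~ Binomial(16, 0.129); P(X ≤ 1) = Σ C(16,k) p^k (1−p)^(16−k) over k:
  k=0: C(16,0)·0.129^0·0.871^16 = 0.109721
  k=1: C(16,1)·0.129^1·0.871^15 = 0.260005
Total = 0.369726

0.3697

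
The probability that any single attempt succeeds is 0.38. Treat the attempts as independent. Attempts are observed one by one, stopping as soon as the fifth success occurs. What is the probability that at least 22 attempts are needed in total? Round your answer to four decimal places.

0.0543

Needing more than 21 attempts ⇔ fewer than 5 successes in the first 21. With X ~ Binomial(21, 0.38), P(Y > 21) = P(X ≤ 4).
  k=0: C(21,0)·0.38^0·0.62^21 = 0.000044
  k=1: C(21,1)·0.38^1·0.62^20 = 0.000562
  k=2: C(21,2)·0.38^2·0.62^19 = 0.003445
  k=3: C(21,3)·0.38^3·0.62^18 = 0.013374
  k=4: C(21,4)·0.38^4·0.62^17 = 0.036886
P(X ≤ 4) = 0.054310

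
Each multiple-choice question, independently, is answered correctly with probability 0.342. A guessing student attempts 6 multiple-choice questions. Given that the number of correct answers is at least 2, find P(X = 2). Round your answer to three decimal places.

0.494

X ~ Binomial(6, 0.342). Want P(X=2 | X≥2) = P(X=2) / P(X≥2).
P(X=2) = C(6,2)·0.342^2·0.658^4 = 0.32889
P(X≥2) = 1 − 0.08116 − 0.25311 = 0.66573
Ratio = 0.32889 / 0.66573 = 0.49403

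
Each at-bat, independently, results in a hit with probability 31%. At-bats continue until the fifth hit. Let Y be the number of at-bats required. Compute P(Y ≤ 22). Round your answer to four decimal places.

0.8589

Finishing within 22 at-bats ⇔ at least 5 successes in the first 22. With X ~ Binomial(22, 0.31), P(Y ≤ 22) = 1 − P(X ≤ 4).
  k=0: C(22,0)·0.31^0·0.69^22 = 0.000285
  k=1: C(22,1)·0.31^1·0.69^21 = 0.002816
  k=2: C(22,2)·0.31^2·0.69^20 = 0.013284
  k=3: C(22,3)·0.31^3·0.69^19 = 0.039787
  k=4: C(22,4)·0.31^4·0.69^18 = 0.084907
1 − 0.141078 = 0.858922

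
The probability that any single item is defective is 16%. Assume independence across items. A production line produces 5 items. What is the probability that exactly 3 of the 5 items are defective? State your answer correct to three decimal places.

X ~ Binomial(n=5, p=0.16).
P(X=3) = C(5,3) · p^3 · (1−p)^2
= 10 · 0.004096 · 0.7056 = 0.02890

0.029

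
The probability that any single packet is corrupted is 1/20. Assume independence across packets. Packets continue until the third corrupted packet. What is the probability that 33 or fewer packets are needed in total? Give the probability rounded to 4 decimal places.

0.2272

Finishing within 33 packets ⇔ at least 3 successes in the first 33. With X ~ Binomial(33, 0.05), P(Y ≤ 33) = 1 − P(X ≤ 2).
  k=0: C(33,0)·0.05^0·0.95^33 = 0.184026
  k=1: C(33,1)·0.05^1·0.95^32 = 0.319624
  k=2: C(33,2)·0.05^2·0.95^31 = 0.269157
1 − 0.772807 = 0.227193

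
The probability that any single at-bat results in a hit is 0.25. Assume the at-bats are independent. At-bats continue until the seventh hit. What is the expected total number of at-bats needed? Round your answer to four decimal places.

Y = total at-bats until the seventh success; negative binomial with r=7, p=0.25.
E[Y] = r / p = 7 / 0.25 = 28.000000

28.0000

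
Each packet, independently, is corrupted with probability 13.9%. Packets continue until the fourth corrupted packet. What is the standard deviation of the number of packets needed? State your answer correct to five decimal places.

13.35109

Y = total packets until the fourth success; negative binomial with r=4, p=0.139.
SD(Y) = √[r(1−p)/p²] = √(178.2516433) = 13.3510915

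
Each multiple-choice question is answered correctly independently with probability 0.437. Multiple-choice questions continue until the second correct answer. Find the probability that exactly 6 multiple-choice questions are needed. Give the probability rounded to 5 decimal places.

0.09593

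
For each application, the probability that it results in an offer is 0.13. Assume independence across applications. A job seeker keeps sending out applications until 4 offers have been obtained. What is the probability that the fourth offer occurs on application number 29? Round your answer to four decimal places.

Y = trial on which the fourth success occurs; negative binomial, r=4, p=0.13.
P(Y=29) = C(28,3) · p^4 · (1−p)^25
= 3276 · 0.00028561 · 0.03076 = 0.028781

0.0288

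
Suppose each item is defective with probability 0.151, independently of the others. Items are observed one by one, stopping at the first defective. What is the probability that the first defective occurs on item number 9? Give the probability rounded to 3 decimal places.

0.041

Geometric (trials to first success), p = 0.151.
P(Y = 9) = (1−p)^8 · p = 0.26994 · 0.151 = 0.04076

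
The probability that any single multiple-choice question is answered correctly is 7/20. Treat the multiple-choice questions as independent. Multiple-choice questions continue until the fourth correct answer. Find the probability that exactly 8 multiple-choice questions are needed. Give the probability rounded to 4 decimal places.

Y = trial on which the fourth success occurs; negative binomial, r=4, p=0.35.
P(Y=8) = C(7,3) · p^4 · (1−p)^4
= 35 · 0.015006 · 0.17851 = 0.093755

0.0938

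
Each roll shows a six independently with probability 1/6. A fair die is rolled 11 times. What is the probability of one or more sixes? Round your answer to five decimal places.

P(at least one) = 1 − P(none) = 1 − (1 − 0.166667)^11
= 1 − 0.1345880 = 0.8654120

0.86541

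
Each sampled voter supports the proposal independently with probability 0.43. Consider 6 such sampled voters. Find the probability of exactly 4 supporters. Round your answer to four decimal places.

X ~ Binomial(n=6, p=0.43).
P(X=4) = C(6,4) · p^4 · (1−p)^2
= 15 · 0.034188 · 0.3249 = 0.166615

0.1666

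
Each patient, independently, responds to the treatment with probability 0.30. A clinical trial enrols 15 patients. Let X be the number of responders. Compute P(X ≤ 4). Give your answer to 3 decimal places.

0.515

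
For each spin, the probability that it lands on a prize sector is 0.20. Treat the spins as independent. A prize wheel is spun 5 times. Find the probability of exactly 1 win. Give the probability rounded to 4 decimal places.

0.4096

X ~ Binomial(n=5, p=0.20).
P(X=1) = C(5,1) · p^1 · (1−p)^4
= 5 · 0.2 · 0.4096 = 0.409600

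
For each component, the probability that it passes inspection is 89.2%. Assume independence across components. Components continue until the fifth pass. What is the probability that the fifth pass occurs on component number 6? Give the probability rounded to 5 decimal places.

Y = trial on which the fifth success occurs; negative binomial, r=5, p=0.892.
P(Y=6) = C(5,4) · p^5 · (1−p)^1
= 5 · 0.56471 · 0.108 = 0.3049426

0.30494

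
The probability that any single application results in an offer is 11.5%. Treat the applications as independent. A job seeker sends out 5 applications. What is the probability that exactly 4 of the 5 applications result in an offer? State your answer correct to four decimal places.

X ~ Binomial(n=5, p=0.115).
P(X=4) = C(5,4) · p^4 · (1−p)^1
= 5 · 0.0001749 · 0.885 = 0.000774

0.0008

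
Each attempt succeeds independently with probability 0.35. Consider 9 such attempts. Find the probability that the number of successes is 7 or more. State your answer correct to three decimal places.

0.011

X ~ Binomial(9, 0.35); P(X ≥ 7) = Σ C(9,k) p^k (1−p)^(9−k) over k:
  k=7: C(9,7)·0.35^7·0.65^2 = 0.00979
  k=8: C(9,8)·0.35^8·0.65^1 = 0.00132
  k=9: C(9,9)·0.35^9·0.65^0 = 0.00008
Total = 0.01118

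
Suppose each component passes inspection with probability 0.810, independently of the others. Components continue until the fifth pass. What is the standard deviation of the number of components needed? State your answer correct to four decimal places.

1.2033

Y = total components until the fifth success; negative binomial with r=5, p=0.81.
SD(Y) = √[r(1−p)/p²] = √(1.447950) = 1.203308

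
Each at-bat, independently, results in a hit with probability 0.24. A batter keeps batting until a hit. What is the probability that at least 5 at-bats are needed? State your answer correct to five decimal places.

0.33362

Y = number of at-bats to the first success; geometric, p = 0.24.
P(Y > 4) = P(first 4 all fail) = (1−p)^4 = 0.3336218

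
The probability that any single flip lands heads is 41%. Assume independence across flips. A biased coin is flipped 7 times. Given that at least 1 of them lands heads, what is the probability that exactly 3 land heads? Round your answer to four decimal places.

X ~ Binomial(7, 0.41). Want P(X=3 | X≥1) = P(X=3) / P(X≥1).
P(X=3) = C(7,3)·0.41^3·0.59^4 = 0.292299
P(X≥1) = 1 − 0.024887 = 0.975113
Ratio = 0.292299 / 0.975113 = 0.299759

0.2998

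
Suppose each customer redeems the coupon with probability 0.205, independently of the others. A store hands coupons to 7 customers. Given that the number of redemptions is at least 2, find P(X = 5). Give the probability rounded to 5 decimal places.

0.01100

X ~ Binomial(7, 0.205). Want P(X=5 | X≥2) = P(X=5) / P(X≥2).
P(X=5) = C(7,5)·0.205^5·0.795^2 = 0.0048053
P(X≥2) = 1 − 0.2007104 − 0.3622886 = 0.4370010
Ratio = 0.0048053 / 0.4370010 = 0.0109961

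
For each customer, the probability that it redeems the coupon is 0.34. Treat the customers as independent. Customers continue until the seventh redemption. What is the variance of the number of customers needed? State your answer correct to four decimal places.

39.9654

Y = total customers until the seventh success; negative binomial with r=7, p=0.34.
Var(Y) = r(1−p)/p² = 7·0.66 / 0.34² = 39.965398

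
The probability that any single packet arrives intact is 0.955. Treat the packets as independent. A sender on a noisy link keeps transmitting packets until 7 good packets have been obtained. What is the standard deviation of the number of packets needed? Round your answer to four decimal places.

Y = total packets until the seventh success; negative binomial with r=7, p=0.955.
SD(Y) = √[r(1−p)/p²] = √(0.345385) = 0.587695

0.5877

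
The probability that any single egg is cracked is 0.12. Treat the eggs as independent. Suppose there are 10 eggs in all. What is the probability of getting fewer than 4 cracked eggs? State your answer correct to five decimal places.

X ~ Binomial(10, 0.12); P(X ≤ 3) = Σ C(10,k) p^k (1−p)^(10−k) over k:
  k=0: C(10,0)·0.12^0·0.88^10 = 0.2785010
  k=1: C(10,1)·0.12^1·0.88^9 = 0.3797741
  k=2: C(10,2)·0.12^2·0.88^8 = 0.2330432
  k=3: C(10,3)·0.12^3·0.88^7 = 0.0847430
Total = 0.9760612

0.97606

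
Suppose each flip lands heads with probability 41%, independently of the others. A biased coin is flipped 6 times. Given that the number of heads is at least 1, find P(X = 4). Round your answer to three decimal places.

0.154

X ~ Binomial(6, 0.41). Want P(X=4 | X≥1) = P(X=4) / P(X≥1).
P(X=4) = C(6,4)·0.41^4·0.59^2 = 0.14755
P(X≥1) = 1 − 0.04218 = 0.95782
Ratio = 0.14755 / 0.95782 = 0.15404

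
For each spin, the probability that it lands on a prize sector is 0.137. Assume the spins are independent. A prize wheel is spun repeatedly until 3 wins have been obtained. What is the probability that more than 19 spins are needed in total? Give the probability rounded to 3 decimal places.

Needing more than 19 spins ⇔ fewer than 3 successes in the first 19. With X ~ Binomial(19, 0.137), P(Y > 19) = P(X ≤ 2).
  k=0: C(19,0)·0.137^0·0.863^19 = 0.06084
  k=1: C(19,1)·0.137^1·0.863^18 = 0.18351
  k=2: C(19,2)·0.137^2·0.863^17 = 0.26219
P(X ≤ 2) = 0.50655

0.507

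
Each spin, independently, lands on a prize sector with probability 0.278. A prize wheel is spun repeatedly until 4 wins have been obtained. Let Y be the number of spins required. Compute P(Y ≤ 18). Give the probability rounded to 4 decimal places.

Finishing within 18 spins ⇔ at least 4 successes in the first 18. With X ~ Binomial(18, 0.278), P(Y ≤ 18) = 1 − P(X ≤ 3).
  k=0: C(18,0)·0.278^0·0.722^18 = 0.002842
  k=1: C(18,1)·0.278^1·0.722^17 = 0.019699
  k=2: C(18,2)·0.278^2·0.722^16 = 0.064473
  k=3: C(18,3)·0.278^3·0.722^15 = 0.132398
1 − 0.219413 = 0.780587

0.7806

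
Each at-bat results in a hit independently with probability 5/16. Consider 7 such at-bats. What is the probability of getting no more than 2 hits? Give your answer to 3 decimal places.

0.619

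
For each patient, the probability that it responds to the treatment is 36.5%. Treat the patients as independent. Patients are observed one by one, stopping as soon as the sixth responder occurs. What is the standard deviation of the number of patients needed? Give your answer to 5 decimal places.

5.34773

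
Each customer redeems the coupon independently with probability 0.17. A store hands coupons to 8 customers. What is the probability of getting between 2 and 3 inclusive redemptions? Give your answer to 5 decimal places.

0.37293

X ~ Binomial(8, 0.17); P(2 ≤ X ≤ 3) = Σ C(8,k) p^k (1−p)^(8−k) over k:
  k=2: C(8,2)·0.17^2·0.83^6 = 0.2645602
  k=3: C(8,3)·0.17^3·0.83^5 = 0.1083740
Total = 0.3729342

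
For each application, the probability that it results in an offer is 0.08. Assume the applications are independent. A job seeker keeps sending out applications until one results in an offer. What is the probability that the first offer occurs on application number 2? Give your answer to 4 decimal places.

Geometric (trials to first success), p = 0.08.
P(Y = 2) = (1−p)^1 · p = 0.92 · 0.08 = 0.073600

0.0736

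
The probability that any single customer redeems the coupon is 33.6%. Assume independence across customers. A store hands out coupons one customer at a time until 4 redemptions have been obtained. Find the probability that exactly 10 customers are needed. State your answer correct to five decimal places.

Y = trial on which the fourth success occurs; negative binomial, r=4, p=0.336.
P(Y=10) = C(9,3) · p^4 · (1−p)^6
= 84 · 0.012746 · 0.085705 = 0.0917582

0.09176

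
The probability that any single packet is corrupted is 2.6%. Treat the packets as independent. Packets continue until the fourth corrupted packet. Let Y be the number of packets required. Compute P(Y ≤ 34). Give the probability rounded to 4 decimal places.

Finishing within 34 packets ⇔ at least 4 successes in the first 34. With X ~ Binomial(34, 0.026), P(Y ≤ 34) = 1 − P(X ≤ 3).
  k=0: C(34,0)·0.026^0·0.974^34 = 0.408324
  k=1: C(34,1)·0.026^1·0.974^33 = 0.370594
  k=2: C(34,2)·0.026^2·0.974^32 = 0.163229
  k=3: C(34,3)·0.026^3·0.974^31 = 0.046477
1 − 0.988623 = 0.011377

0.0114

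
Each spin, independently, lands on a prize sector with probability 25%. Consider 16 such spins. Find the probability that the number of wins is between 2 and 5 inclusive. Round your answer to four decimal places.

X ~ Binomial(16, 0.25); P(2 ≤ X ≤ 5) = Σ C(16,k) p^k (1−p)^(16−k) over k:
  k=2: C(16,2)·0.25^2·0.75^14 = 0.133635
  k=3: C(16,3)·0.25^3·0.75^13 = 0.207876
  k=4: C(16,4)·0.25^4·0.75^12 = 0.225199
  k=5: C(16,5)·0.25^5·0.75^11 = 0.180159
Total = 0.746869

0.7469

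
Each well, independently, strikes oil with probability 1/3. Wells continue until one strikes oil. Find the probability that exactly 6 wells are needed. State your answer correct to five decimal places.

0.04390

Geometric (trials to first success), p = 0.333333.
P(Y = 6) = (1−p)^5 · p = 0.13169 · 0.333333 = 0.0438957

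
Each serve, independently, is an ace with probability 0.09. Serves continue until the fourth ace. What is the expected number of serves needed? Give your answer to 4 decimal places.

44.4444

Y = total serves until the fourth success; negative binomial with r=4, p=0.09.
E[Y] = r / p = 4 / 0.09 = 44.444444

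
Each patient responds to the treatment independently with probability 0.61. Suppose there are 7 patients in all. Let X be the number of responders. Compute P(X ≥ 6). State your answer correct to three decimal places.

X ~ Binomial(7, 0.61); P(X ≥ 6) = Σ C(7,k) p^k (1−p)^(7−k) over k:
  k=6: C(7,6)·0.61^6·0.39^1 = 0.14065
  k=7: C(7,7)·0.61^7·0.39^0 = 0.03143
Total = 0.17208

0.172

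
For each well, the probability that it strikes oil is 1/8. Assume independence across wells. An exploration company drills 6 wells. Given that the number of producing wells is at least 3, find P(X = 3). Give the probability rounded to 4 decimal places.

0.8981

X ~ Binomial(6, 0.125). Want P(X=3 | X≥3) = P(X=3) / P(X≥3).
P(X=3) = C(6,3)·0.125^3·0.875^3 = 0.026169
P(X≥3) = 1 − 0.448795 − 0.384682 − 0.137386 = 0.029137
Ratio = 0.026169 / 0.029137 = 0.898141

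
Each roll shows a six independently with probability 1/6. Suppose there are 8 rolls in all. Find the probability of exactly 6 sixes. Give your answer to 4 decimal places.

X ~ Binomial(n=8, p=0.166667).
P(X=6) = C(8,6) · p^6 · (1−p)^2
= 28 · 2.1433e-05 · 0.69444 = 0.000417

0.0004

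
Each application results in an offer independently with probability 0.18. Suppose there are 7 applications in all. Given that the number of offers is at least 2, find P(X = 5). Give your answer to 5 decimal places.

X ~ Binomial(7, 0.18). Want P(X=5 | X≥2) = P(X=5) / P(X≥2).
P(X=5) = C(7,5)·0.18^5·0.82^2 = 0.0026681
P(X≥2) = 1 − 0.2492855 − 0.3830484 = 0.3676661
Ratio = 0.0026681 / 0.3676661 = 0.0072570

0.00726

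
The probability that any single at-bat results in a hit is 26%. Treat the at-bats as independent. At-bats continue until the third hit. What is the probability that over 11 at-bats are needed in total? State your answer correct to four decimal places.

0.4247

Needing more than 11 at-bats ⇔ fewer than 3 successes in the first 11. With X ~ Binomial(11, 0.26), P(Y > 11) = P(X ≤ 2).
  k=0: C(11,0)·0.26^0·0.74^11 = 0.036438
  k=1: C(11,1)·0.26^1·0.74^10 = 0.140826
  k=2: C(11,2)·0.26^2·0.74^9 = 0.247397
P(X ≤ 2) = 0.424661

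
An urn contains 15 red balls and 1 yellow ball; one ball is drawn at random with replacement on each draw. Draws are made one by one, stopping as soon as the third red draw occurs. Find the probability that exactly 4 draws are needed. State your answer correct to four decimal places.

0.1545

Y = trial on which the third success occurs; negative binomial, r=3, p=0.9375.
P(Y=4) = C(3,2) · p^3 · (1−p)^1
= 3 · 0.82397 · 0.0625 = 0.154495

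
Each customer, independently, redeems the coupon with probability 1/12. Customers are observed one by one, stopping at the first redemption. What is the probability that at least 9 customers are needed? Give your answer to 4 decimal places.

Y = number of customers to the first success; geometric, p = 0.083333.
P(Y > 8) = P(first 8 all fail) = (1−p)^8 = 0.498530

0.4985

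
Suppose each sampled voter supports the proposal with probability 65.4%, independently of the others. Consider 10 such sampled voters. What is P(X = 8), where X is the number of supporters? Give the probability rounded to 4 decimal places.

X ~ Binomial(n=10, p=0.654).
P(X=8) = C(10,8) · p^8 · (1−p)^2
= 45 · 0.033467 · 0.11972 = 0.180296

0.1803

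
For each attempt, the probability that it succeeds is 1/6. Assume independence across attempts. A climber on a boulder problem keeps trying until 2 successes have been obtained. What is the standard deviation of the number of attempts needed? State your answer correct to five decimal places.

Y = total attempts until the second success; negative binomial with r=2, p=0.166667.
SD(Y) = √[r(1−p)/p²] = √(60.0000000) = 7.7459667

7.74597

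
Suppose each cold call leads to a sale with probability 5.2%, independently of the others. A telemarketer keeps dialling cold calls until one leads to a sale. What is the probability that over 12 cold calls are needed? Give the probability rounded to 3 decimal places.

0.527

Y = number of cold calls to the first success; geometric, p = 0.052.
P(Y > 12) = P(first 12 all fail) = (1−p)^12 = 0.52687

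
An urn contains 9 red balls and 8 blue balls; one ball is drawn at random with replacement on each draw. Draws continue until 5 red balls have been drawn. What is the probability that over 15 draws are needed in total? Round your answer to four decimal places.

0.0367

Needing more than 15 draws ⇔ fewer than 5 successes in the first 15. With X ~ Binomial(15, 0.529412), P(Y > 15) = P(X ≤ 4).
  k=0: C(15,0)·0.529412^0·0.470588^15 = 0.000012
  k=1: C(15,1)·0.529412^1·0.470588^14 = 0.000207
  k=2: C(15,2)·0.529412^2·0.470588^13 = 0.001633
  k=3: C(15,3)·0.529412^3·0.470588^12 = 0.007963
  k=4: C(15,4)·0.529412^4·0.470588^11 = 0.026876
P(X ≤ 4) = 0.036692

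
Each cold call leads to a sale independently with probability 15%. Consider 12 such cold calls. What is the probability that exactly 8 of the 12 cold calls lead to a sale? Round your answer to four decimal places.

X ~ Binomial(n=12, p=0.15).
P(X=8) = C(12,8) · p^8 · (1−p)^4
= 495 · 2.5629e-07 · 0.52201 = 0.000066

0.0001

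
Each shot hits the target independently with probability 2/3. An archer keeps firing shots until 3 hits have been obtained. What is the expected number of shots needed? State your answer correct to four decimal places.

4.5000

Y = total shots until the third success; negative binomial with r=3, p=0.666667.
E[Y] = r / p = 3 / 0.666667 = 4.500000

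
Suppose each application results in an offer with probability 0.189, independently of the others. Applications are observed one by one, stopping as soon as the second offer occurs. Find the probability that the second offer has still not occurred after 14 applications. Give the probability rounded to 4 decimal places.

0.2270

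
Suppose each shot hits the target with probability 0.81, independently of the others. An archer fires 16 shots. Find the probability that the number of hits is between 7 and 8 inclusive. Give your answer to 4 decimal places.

0.0049

X ~ Binomial(16, 0.81); P(7 ≤ X ≤ 8) = Σ C(16,k) p^k (1−p)^(16−k) over k:
  k=7: C(16,7)·0.81^7·0.19^9 = 0.000845
  k=8: C(16,8)·0.81^8·0.19^8 = 0.004050
Total = 0.004895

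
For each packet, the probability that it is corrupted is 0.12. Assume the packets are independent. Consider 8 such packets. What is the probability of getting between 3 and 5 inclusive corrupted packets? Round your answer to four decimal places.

X ~ Binomial(8, 0.12); P(3 ≤ X ≤ 5) = Σ C(8,k) p^k (1−p)^(8−k) over k:
  k=3: C(8,3)·0.12^3·0.88^5 = 0.051068
  k=4: C(8,4)·0.12^4·0.88^4 = 0.008705
  k=5: C(8,5)·0.12^5·0.88^3 = 0.000950
Total = 0.060722

0.0607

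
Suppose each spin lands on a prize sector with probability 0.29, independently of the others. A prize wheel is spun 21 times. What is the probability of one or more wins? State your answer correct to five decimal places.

P(at least one) = 1 − P(none) = 1 − (1 − 0.29)^21
= 1 − 0.0007524 = 0.9992476

0.99925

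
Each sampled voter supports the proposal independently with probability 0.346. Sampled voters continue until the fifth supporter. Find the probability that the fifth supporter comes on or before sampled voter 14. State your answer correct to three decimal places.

0.565

Finishing within 14 sampled voters ⇔ at least 5 successes in the first 14. With X ~ Binomial(14, 0.346), P(Y ≤ 14) = 1 − P(X ≤ 4).
  k=0: C(14,0)·0.346^0·0.654^14 = 0.00262
  k=1: C(14,1)·0.346^1·0.654^13 = 0.01940
  k=2: C(14,2)·0.346^2·0.654^12 = 0.06670
  k=3: C(14,3)·0.346^3·0.654^11 = 0.14115
  k=4: C(14,4)·0.346^4·0.654^10 = 0.20536
1 − 0.43523 = 0.56477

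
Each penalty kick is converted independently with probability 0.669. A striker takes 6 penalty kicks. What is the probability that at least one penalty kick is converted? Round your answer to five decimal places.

0.99868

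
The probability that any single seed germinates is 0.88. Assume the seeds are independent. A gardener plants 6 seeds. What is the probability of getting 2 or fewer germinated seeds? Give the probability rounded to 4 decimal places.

0.0025

X ~ Binomial(6, 0.88); P(X ≤ 2) = Σ C(6,k) p^k (1−p)^(6−k) over k:
  k=0: C(6,0)·0.88^0·0.12^6 = 0.000003
  k=1: C(6,1)·0.88^1·0.12^5 = 0.000131
  k=2: C(6,2)·0.88^2·0.12^4 = 0.002409
Total = 0.002543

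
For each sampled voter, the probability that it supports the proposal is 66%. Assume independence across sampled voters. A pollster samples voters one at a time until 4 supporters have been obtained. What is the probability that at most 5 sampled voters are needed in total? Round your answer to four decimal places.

0.4478

Finishing within 5 sampled voters ⇔ at least 4 successes in the first 5. With X ~ Binomial(5, 0.66), P(Y ≤ 5) = 1 − P(X ≤ 3).
  k=0: C(5,0)·0.66^0·0.34^5 = 0.004544
  k=1: C(5,1)·0.66^1·0.34^4 = 0.044099
  k=2: C(5,2)·0.66^2·0.34^3 = 0.171208
  k=3: C(5,3)·0.66^3·0.34^2 = 0.332345
1 − 0.552196 = 0.447804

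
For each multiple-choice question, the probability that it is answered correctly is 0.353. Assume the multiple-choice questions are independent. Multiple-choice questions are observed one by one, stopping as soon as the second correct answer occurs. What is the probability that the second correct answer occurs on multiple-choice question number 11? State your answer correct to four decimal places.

Y = trial on which the second success occurs; negative binomial, r=2, p=0.353.
P(Y=11) = C(10,1) · p^2 · (1−p)^9
= 10 · 0.12461 · 0.019867 = 0.024756

0.0248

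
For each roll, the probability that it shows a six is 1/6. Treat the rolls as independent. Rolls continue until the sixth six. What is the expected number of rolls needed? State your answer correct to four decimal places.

36.0000

Y = total rolls until the sixth success; negative binomial with r=6, p=0.166667.
E[Y] = r / p = 6 / 0.166667 = 36.000000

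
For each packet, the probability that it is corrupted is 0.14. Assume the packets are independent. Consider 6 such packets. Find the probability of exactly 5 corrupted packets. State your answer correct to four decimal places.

0.0003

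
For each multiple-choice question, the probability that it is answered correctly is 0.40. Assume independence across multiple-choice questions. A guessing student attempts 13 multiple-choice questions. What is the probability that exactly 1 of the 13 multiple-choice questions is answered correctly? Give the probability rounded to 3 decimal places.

X ~ Binomial(n=13, p=0.40).
P(X=1) = C(13,1) · p^1 · (1−p)^12
= 13 · 0.4 · 0.0021768 = 0.01132

0.011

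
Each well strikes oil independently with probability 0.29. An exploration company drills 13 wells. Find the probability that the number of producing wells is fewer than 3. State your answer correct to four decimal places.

X ~ Binomial(13, 0.29); P(X ≤ 2) = Σ C(13,k) p^k (1−p)^(13−k) over k:
  k=0: C(13,0)·0.29^0·0.71^13 = 0.011651
  k=1: C(13,1)·0.29^1·0.71^12 = 0.061865
  k=2: C(13,2)·0.29^2·0.71^11 = 0.151612
Total = 0.225127

0.2251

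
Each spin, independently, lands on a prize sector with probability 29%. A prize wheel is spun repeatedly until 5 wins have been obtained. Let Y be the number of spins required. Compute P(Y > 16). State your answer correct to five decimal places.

0.48526

Needing more than 16 spins ⇔ fewer than 5 successes in the first 16. With X ~ Binomial(16, 0.29), P(Y > 16) = P(X ≤ 4).
  k=0: C(16,0)·0.29^0·0.71^16 = 0.0041700
  k=1: C(16,1)·0.29^1·0.71^15 = 0.0272517
  k=2: C(16,2)·0.29^2·0.71^14 = 0.0834822
  k=3: C(16,3)·0.29^3·0.71^13 = 0.1591258
  k=4: C(16,4)·0.29^4·0.71^12 = 0.2112339
P(X ≤ 4) = 0.4852636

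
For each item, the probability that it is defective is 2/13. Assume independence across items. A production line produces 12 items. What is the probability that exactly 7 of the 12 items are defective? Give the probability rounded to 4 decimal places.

0.0007

X ~ Binomial(n=12, p=0.153846).
P(X=7) = C(12,7) · p^7 · (1−p)^5
= 792 · 2.0399e-06 · 0.43376 = 0.000701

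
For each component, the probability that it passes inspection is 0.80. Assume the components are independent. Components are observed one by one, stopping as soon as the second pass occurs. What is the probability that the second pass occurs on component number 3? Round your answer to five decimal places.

0.25600

Y = trial on which the second success occurs; negative binomial, r=2, p=0.80.
P(Y=3) = C(2,1) · p^2 · (1−p)^1
= 2 · 0.64 · 0.2 = 0.2560000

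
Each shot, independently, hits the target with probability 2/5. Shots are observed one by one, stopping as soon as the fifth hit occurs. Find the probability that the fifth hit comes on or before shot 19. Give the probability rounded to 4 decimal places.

Finishing within 19 shots ⇔ at least 5 successes in the first 19. With X ~ Binomial(19, 0.40), P(Y ≤ 19) = 1 − P(X ≤ 4).
  k=0: C(19,0)·0.40^0·0.60^19 = 0.000061
  k=1: C(19,1)·0.40^1·0.60^18 = 0.000772
  k=2: C(19,2)·0.40^2·0.60^17 = 0.004631
  k=3: C(19,3)·0.40^3·0.60^16 = 0.017495
  k=4: C(19,4)·0.40^4·0.60^15 = 0.046654
1 − 0.069614 = 0.930386

0.9304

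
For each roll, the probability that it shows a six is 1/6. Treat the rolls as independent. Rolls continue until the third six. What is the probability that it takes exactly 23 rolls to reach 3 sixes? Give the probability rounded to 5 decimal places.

0.02790

Y = trial on which the third success occurs; negative binomial, r=3, p=0.166667.
P(Y=23) = C(22,2) · p^3 · (1−p)^20
= 231 · 0.0046296 · 0.026084 = 0.0278954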